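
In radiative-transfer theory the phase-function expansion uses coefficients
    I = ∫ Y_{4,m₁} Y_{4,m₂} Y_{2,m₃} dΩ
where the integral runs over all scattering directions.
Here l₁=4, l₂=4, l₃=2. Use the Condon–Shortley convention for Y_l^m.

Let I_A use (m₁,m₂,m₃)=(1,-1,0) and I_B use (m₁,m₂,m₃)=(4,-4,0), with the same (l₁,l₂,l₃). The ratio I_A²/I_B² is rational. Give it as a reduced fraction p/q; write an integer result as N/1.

289/784

Same 4,4,2: normalisation and zero-m 3j drop out of the ratio.
A: Δ: 6! 2! 2! / 11! → 1/13860; sum: t=1:−1/480 t=2:+1/48 t=3:−1/144 = 17/1440; 3j²(4 4 2; 1 -1 0) = Δ·Π!·Σ² = 289/13860  (sign +1)
B: Δ: 6! 2! 2! / 11! → 1/13860; sum: t=0:+1/2880 = 1/2880; 3j²(4 4 2; 4 -4 0) = Δ·Π!·Σ² = 28/495  (sign +1)
I_A²/I_B² = (289/13860)/(28/495) = 289/784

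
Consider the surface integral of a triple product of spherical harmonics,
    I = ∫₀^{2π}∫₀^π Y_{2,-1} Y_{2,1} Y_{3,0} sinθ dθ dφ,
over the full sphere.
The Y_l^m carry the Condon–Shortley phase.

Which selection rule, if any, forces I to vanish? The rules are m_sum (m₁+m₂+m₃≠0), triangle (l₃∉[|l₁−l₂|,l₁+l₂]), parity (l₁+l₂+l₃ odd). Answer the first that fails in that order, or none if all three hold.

m₁+m₂+m₃ = -1 + 1 + 0 = 0  ✓
triangle: |2−2|=0 ≤ l₃=3 ≤ 2+2=4  ✓
parity: l₁+l₂+l₃ = 7 is odd  ✗

parity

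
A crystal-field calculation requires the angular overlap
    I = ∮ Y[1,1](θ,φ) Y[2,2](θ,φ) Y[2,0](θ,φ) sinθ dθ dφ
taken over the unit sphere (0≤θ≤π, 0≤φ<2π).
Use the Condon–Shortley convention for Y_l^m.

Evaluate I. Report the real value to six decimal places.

1 + 2 + 0 = 3 ≠ 0: azimuthal integral kills it; I = 0

0.000000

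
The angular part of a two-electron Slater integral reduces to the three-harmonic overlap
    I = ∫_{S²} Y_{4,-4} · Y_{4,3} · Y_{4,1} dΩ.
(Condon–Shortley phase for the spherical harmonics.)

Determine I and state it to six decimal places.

-0.168431

m-sum 0 ✓  L=12 even ✓  0≤4≤8 ✓
Π(2lᵢ+1) = 9×9×9 = 729
triangle coeff Δ(4,4,4) = 1/450450
Σ_t [0,4]: t=0:+1/13824 t=1:−1/216 t=2:+1/64 t=3:−1/216 t=4:+1/13824 = 5/768
(3j)²=18/1001 [(4 4 4; 0 0 0)], sign=+1
Σ_t [4,4]: t=4:+1/3456 = 1/3456
(3j)²=35/1287 [(4 4 4; -4 3 1)], sign=-1
⇒ 4πI² = 7290/20449
I = (-1)√(7290/20449/(4π)) = -0.16843130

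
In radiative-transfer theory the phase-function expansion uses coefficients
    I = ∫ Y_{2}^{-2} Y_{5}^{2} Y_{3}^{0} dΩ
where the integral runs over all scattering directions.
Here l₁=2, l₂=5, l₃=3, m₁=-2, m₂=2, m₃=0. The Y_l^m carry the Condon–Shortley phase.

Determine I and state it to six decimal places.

0.141758

Checks pass: Σm=0; 10 even; l₃=3∈[3,7].
(2·2+1)(2·5+1)(2·3+1) = 385
Δ: 4! 0! 6! / 11! → 1/2310
sum: t=2:+1/144 = 1/144
3j²(2 5 3; 0 0 0) = Δ·Π!·Σ² = 10/231  (sign -1)
sum: t=4:+1/864 = 1/864
3j²(2 5 3; -2 2 0) = Δ·Π!·Σ² = 1/66  (sign -1)
combine: 4πI² = 385·10/231·1/66 = 25/99
take √, sign +1: I = 0.14175797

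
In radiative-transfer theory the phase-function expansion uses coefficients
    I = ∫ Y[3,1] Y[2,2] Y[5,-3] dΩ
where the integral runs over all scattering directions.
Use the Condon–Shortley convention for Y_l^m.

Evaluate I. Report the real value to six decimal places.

m-sum 0 ✓  L=10 even ✓  1≤5≤5 ✓
Π(2lᵢ+1) = 7×5×11 = 385
triangle coeff Δ(3,2,5) = 1/2310
Σ_t [0,0]: t=0:+1/144 = 1/144
(3j)²=10/231 [(3 2 5; 0 0 0)], sign=-1
Σ_t [0,0]: t=0:+1/1152 = 1/1152
(3j)²=1/33 [(3 2 5; 1 2 -3)], sign=+1
⇒ 4πI² = 50/99
I = (-1)√(50/99/(4π)) = -0.20047604

-0.200476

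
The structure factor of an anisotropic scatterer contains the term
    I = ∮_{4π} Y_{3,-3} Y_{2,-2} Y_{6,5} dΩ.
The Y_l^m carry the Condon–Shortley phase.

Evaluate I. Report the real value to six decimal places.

|3−2|≤6≤3+2 violated ⇒ I = 0

0.000000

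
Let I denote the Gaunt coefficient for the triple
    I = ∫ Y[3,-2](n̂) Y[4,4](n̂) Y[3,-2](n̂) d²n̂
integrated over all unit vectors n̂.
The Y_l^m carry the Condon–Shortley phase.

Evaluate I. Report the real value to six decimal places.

0.214561

m-sum 0 ✓  L=10 even ✓  1≤3≤7 ✓
Π(2lᵢ+1) = 7×9×7 = 441
triangle coeff Δ(3,4,3) = 1/34650
Σ_t [1,3]: t=1:−1/72 t=2:+1/16 t=3:−1/72 = 5/144
(3j)²=2/77 [(3 4 3; 0 0 0)], sign=-1
Σ_t [4,4]: t=4:+1/576 = 1/576
(3j)²=5/99 [(3 4 3; -2 4 -2)], sign=-1
⇒ 4πI² = 70/121
I = (+1)√(70/121/(4π)) = 0.21456131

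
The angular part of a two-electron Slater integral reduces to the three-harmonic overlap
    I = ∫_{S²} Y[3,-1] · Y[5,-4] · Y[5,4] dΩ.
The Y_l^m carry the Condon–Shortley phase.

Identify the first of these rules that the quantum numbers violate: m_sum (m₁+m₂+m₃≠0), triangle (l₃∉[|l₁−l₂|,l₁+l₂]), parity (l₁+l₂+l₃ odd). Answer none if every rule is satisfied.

m_sum

Σmᵢ = -1  ✗
l₃∈[|l₁−l₂|,l₁+l₂]=[2,8], have l₃=5
Σlᵢ = 13 ⇒ odd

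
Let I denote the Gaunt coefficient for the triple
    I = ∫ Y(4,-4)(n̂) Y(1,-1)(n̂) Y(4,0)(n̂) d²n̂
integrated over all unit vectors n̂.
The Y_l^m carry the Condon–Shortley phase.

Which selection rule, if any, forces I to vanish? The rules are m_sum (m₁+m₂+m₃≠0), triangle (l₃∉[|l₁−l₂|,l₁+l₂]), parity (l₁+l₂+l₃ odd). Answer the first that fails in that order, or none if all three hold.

Σmᵢ = -5  ✗
l₃∈[|l₁−l₂|,l₁+l₂]=[3,5], have l₃=4
Σlᵢ = 9 ⇒ odd

m_sum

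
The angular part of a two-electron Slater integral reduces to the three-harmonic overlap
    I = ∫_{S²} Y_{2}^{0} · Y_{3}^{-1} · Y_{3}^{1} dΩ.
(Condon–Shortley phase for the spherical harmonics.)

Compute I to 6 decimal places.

-0.126157

Rules hold: Σm=0, L=8 even, 1≤3≤5.
N = 5·7·7 = 245
Δ = 2!·2!·4!/9! = 1/3780
Racah Σ t=0..2: t=0:+1/24 t=1:−1/4 t=2:+1/24 = -1/6
⇒ 3j(2 3 3; 0 0 0)² = 4/105, sgn +1
Racah Σ t=0..2: t=0:+1/16 t=1:−1/6 t=2:+1/96 = -3/32
⇒ 3j(2 3 3; 0 -1 1)² = 3/140, sgn -1
4πI² = N·(3j₀)²·(3jₘ)² = 1/5
I = -1·√(0.2/4π) = -0.12615663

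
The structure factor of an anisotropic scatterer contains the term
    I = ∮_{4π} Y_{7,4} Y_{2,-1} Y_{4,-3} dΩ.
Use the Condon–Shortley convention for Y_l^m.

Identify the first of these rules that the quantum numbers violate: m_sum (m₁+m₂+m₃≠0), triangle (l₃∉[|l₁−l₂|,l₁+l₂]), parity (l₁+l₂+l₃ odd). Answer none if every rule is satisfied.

Σmᵢ = 0  ✓
l₃∈[|l₁−l₂|,l₁+l₂]=[5,9], have l₃=4  ✗
Σlᵢ = 13 ⇒ odd

triangle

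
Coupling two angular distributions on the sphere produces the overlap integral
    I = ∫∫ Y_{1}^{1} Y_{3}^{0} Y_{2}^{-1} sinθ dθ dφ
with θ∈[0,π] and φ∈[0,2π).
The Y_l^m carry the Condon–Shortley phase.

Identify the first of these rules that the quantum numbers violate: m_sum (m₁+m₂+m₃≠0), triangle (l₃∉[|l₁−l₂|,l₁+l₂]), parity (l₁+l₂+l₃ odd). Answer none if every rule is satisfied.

m₁+m₂+m₃ = 1 + 0 − 1 = 0  ✓
triangle: |1−3|=2 ≤ l₃=2 ≤ 1+3=4  ✓
parity: l₁+l₂+l₃ = 6 is even  ✓

none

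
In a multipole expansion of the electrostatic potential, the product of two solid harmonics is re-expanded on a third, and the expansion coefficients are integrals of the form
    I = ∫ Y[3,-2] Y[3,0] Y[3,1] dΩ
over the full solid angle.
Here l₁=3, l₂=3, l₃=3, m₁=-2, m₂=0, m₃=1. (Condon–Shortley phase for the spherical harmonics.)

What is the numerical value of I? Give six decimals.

Σmᵢ = -1 ≠ 0, so the φ-integral vanishes; I = 0

0.000000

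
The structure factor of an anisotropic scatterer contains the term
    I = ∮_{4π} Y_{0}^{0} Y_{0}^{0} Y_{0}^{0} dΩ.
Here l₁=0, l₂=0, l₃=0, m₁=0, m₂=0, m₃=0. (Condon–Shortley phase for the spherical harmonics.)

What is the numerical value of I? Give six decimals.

Checks pass: Σm=0; 0 even; l₃=0∈[0,0].
(2·0+1)(2·0+1)(2·0+1) = 1
Δ: 0! 0! 0! / 1! → 1/1
sum: t=0:+1/1 = 1/1
3j²(0 0 0; 0 0 0) = Δ·Π!·Σ² = 1/1  (sign +1)
(m-triple is (0,0,0) — same symbol as above.)
combine: 4πI² = 1·1·1 = 1/1
take √, sign +1: I = 0.28209479

0.282095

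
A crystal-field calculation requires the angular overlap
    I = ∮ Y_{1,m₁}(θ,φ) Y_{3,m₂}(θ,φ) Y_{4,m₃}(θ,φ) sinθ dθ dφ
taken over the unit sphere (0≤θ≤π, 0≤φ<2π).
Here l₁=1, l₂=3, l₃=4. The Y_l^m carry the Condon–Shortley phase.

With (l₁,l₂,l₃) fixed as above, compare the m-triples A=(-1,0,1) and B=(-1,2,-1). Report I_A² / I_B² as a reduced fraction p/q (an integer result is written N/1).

l's match ⇒ only the (l;m) 3-j factors differ between A and B.
A: triangle coeff Δ(1,3,4) = 1/252; Σ_t [0,0]: t=0:+1/72 = 1/72; (3j)²=5/126 [(1 3 4; -1 0 1)], sign=-1
B: triangle coeff Δ(1,3,4) = 1/252; Σ_t [0,0]: t=0:+1/240 = 1/240; (3j)²=1/84 [(1 3 4; -1 2 -1)], sign=-1
I_A²/I_B² = (5/126)/(1/84) = 10/3

10/3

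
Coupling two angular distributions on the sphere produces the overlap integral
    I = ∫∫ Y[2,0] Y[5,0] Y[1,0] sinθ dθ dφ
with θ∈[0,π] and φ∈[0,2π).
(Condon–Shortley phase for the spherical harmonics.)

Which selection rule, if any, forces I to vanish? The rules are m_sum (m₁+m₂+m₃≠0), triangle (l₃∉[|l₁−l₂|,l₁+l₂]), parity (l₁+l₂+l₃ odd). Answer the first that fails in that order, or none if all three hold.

m₁+m₂+m₃ = 0 + 0 + 0 = 0  ✓
triangle: |2−5|=3 ≤ l₃=1 ≤ 2+5=7  ✗
parity: l₁+l₂+l₃ = 8 is even

triangle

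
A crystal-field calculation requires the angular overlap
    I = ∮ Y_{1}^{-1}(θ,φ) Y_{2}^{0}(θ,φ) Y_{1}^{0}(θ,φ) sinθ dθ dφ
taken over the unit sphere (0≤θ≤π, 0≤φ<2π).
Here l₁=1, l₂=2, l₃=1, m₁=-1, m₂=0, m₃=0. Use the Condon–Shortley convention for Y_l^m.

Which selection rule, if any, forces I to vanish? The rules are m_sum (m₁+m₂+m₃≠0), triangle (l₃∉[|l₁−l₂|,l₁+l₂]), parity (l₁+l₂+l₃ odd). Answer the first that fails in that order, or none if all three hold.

Σmᵢ = -1  ✗
l₃∈[|l₁−l₂|,l₁+l₂]=[1,3], have l₃=1
Σlᵢ = 4 ⇒ even

m_sum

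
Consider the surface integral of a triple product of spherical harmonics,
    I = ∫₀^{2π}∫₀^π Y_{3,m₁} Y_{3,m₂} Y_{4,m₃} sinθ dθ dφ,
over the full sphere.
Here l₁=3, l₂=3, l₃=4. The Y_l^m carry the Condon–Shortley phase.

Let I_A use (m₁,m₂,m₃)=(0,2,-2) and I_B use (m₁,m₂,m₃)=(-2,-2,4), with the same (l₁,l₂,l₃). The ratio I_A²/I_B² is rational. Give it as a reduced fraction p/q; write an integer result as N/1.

l's match ⇒ only the (l;m) 3-j factors differ between A and B.
A: triangle coeff Δ(3,3,4) = 1/34650; Σ_t [1,2]: t=1:−1/96 t=2:+1/72 = 1/288; (3j)²=1/462 [(3 3 4; 0 2 -2)], sign=+1
B: triangle coeff Δ(3,3,4) = 1/34650; Σ_t [1,1]: t=1:−1/576 = -1/576; (3j)²=5/99 [(3 3 4; -2 -2 4)], sign=-1
I_A²/I_B² = (1/462)/(5/99) = 3/70

3/70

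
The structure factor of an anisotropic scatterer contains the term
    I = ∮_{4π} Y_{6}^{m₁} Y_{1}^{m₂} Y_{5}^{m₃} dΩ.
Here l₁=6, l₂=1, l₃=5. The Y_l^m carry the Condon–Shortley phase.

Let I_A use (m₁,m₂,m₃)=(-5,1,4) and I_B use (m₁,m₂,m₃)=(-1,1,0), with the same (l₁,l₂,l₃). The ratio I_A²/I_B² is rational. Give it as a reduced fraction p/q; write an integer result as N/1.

55/21

l's match ⇒ only the (l;m) 3-j factors differ between A and B.
A: triangle coeff Δ(6,1,5) = 1/858; Σ_t [2,2]: t=2:+1/725760 = 1/725760; (3j)²=5/78 [(6 1 5; -5 1 4)], sign=-1
B: triangle coeff Δ(6,1,5) = 1/858; Σ_t [2,2]: t=2:+1/28800 = 1/28800; (3j)²=7/286 [(6 1 5; -1 1 0)], sign=-1
I_A²/I_B² = (5/78)/(7/286) = 55/21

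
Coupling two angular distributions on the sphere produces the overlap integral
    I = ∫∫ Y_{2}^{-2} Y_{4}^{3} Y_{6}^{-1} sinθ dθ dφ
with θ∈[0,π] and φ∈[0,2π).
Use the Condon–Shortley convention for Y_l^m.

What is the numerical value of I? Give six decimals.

m-sum 0 ✓  L=12 even ✓  2≤6≤6 ✓
Π(2lᵢ+1) = 5×9×13 = 585
triangle coeff Δ(2,4,6) = 1/6435
Σ_t [0,0]: t=0:+1/2304 = 1/2304
(3j)²=5/143 [(2 4 6; 0 0 0)], sign=+1
Σ_t [0,0]: t=0:+1/120960 = 1/120960
(3j)²=1/1287 [(2 4 6; -2 3 -1)], sign=-1
⇒ 4πI² = 25/1573
I = (-1)√(25/1573/(4π)) = -0.03556319

-0.035563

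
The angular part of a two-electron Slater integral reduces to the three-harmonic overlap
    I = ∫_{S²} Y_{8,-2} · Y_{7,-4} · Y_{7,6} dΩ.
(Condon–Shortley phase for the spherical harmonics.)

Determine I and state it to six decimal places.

m-sum 0 ✓  L=22 even ✓  1≤7≤15 ✓
Π(2lᵢ+1) = 17×15×15 = 3825
triangle coeff Δ(8,7,7) = 1/22086194130
Σ_t [1,7]: t=1:−1/18289152000 t=2:+1/248832000 t=3:−1/24883200 t=4:+1/11943936 t=5:−1/24883200 t=6:+1/248832000 t=7:−1/18289152000 = 11/975421440
(3j)²=1750/289731 [(8 7 7; 0 0 0)], sign=-1
Σ_t [2,3]: t=2:+1/6967296000 t=3:−1/2612736000 = -1/4180377600
(3j)²=75/7429 [(8 7 7; -2 -4 6)], sign=+1
⇒ 4πI² = 9843750/42204149
I = (-1)√(9843750/42204149/(4π)) = -0.13623785

-0.136238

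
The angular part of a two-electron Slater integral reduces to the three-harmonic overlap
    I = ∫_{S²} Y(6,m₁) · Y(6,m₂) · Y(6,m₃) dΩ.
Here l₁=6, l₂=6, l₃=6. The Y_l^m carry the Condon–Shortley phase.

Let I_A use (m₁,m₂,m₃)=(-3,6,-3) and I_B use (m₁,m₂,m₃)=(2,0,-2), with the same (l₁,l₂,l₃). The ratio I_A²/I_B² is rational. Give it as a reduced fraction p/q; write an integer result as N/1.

84/11

l's match ⇒ only the (l;m) 3-j factors differ between A and B.
A: triangle coeff Δ(6,6,6) = 1/325909584; Σ_t [6,6]: t=6:+1/18662400 = 1/18662400; (3j)²=84/4199 [(6 6 6; -3 6 -3)], sign=-1
B: triangle coeff Δ(6,6,6) = 1/325909584; Σ_t [0,4]: t=0:+1/24883200 t=1:−1/518400 t=2:+1/110592 t=3:−1/155520 t=4:+1/1658880 = 11/8294400; (3j)²=11/4199 [(6 6 6; 2 0 -2)], sign=+1
I_A²/I_B² = (84/4199)/(11/4199) = 84/11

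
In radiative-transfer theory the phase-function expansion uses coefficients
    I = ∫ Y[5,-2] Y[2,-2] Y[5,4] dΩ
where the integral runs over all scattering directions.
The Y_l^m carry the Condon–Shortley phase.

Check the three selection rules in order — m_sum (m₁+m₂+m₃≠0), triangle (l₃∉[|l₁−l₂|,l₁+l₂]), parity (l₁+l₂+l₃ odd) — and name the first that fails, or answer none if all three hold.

m₁+m₂+m₃ = -2 − 2 + 4 = 0  ✓
triangle: |5−2|=3 ≤ l₃=5 ≤ 5+2=7  ✓
parity: l₁+l₂+l₃ = 12 is even  ✓

none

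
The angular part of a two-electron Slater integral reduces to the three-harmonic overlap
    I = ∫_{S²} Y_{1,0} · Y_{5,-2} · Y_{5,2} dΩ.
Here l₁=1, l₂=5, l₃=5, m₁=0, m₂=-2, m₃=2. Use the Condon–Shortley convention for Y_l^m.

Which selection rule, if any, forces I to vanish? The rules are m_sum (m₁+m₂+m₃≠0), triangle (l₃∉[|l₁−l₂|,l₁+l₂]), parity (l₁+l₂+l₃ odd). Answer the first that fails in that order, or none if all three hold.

parity

m₁+m₂+m₃ = 0 − 2 + 2 = 0  ✓
triangle: |1−5|=4 ≤ l₃=5 ≤ 1+5=6  ✓
parity: l₁+l₂+l₃ = 11 is odd  ✗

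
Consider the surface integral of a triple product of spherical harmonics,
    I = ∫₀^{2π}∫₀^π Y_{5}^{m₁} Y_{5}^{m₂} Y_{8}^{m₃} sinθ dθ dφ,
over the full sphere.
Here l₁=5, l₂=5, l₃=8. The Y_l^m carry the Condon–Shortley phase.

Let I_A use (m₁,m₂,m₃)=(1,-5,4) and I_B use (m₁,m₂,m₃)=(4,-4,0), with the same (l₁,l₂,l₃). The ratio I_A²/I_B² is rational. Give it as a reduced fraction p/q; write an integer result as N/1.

Shared (l₁,l₂,l₃)=(5,5,8): N and (l;000)² cancel in I_A²/I_B².
A: Δ = 2!·8!·8!/19! = 1/37413090; Racah Σ t=0..0: t=0:+1/46448640 = 1/46448640; ⇒ 3j(5 5 8; 1 -5 4)² = 75/8398, sgn +1
B: Δ = 2!·8!·8!/19! = 1/37413090; Racah Σ t=0..1: t=0:+1/50803200 t=1:−1/1625702400 = 31/1625702400; ⇒ 3j(5 5 8; 4 -4 0)² = 961/461890, sgn +1
I_A²/I_B² = (75/8398)/(961/461890) = 4125/961

4125/961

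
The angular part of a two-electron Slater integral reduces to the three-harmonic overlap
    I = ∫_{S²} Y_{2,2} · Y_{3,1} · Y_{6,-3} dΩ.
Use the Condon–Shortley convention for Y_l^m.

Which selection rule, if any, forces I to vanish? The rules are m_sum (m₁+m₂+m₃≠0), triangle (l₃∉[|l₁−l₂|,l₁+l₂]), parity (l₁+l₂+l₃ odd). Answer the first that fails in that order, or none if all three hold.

Σmᵢ = 0  ✓
l₃∈[|l₁−l₂|,l₁+l₂]=[1,5], have l₃=6  ✗
Σlᵢ = 11 ⇒ odd

triangle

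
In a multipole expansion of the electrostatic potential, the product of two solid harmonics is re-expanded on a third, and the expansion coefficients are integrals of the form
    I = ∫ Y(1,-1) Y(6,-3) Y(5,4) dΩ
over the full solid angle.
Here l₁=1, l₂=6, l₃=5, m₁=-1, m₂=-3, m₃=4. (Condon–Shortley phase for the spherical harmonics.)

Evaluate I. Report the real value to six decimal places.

m-sum 0 ✓  L=12 even ✓  5≤5≤7 ✓
Π(2lᵢ+1) = 3×13×11 = 429
triangle coeff Δ(1,6,5) = 1/858
Σ_t [1,1]: t=1:−1/14400 = -1/14400
(3j)²=6/143 [(1 6 5; 0 0 0)], sign=+1
Σ_t [2,2]: t=2:+1/725760 = 1/725760
(3j)²=1/286 [(1 6 5; -1 -3 4)], sign=-1
⇒ 4πI² = 9/143
I = (-1)√(9/143/(4π)) = -0.07076985

-0.070770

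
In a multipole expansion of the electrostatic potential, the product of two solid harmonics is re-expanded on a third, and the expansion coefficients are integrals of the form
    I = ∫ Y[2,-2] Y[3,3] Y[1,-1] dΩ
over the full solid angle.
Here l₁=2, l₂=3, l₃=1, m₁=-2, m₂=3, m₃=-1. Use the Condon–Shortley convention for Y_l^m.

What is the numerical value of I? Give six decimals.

m-sum 0 ✓  L=6 even ✓  1≤1≤5 ✓
Π(2lᵢ+1) = 5×7×3 = 105
triangle coeff Δ(2,3,1) = 1/105
Σ_t [2,2]: t=2:+1/4 = 1/4
(3j)²=3/35 [(2 3 1; 0 0 0)], sign=-1
Σ_t [4,4]: t=4:+1/48 = 1/48
(3j)²=1/7 [(2 3 1; -2 3 -1)], sign=+1
⇒ 4πI² = 9/7
I = (-1)√(9/7/(4π)) = -0.31986543

-0.319865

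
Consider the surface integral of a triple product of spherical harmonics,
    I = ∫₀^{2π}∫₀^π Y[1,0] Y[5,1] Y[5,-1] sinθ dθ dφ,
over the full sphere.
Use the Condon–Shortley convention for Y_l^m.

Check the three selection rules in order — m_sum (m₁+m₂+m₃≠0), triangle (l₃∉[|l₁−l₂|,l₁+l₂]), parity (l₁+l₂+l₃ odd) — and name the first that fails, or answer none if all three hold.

azimuthal sum: 0 + 1 − 1 = 0  ✓
4 ≤ 5 ≤ 6 (triangle on l)  ✓
L = 1 + 5 + 5 = 11 (odd)  ✗

parity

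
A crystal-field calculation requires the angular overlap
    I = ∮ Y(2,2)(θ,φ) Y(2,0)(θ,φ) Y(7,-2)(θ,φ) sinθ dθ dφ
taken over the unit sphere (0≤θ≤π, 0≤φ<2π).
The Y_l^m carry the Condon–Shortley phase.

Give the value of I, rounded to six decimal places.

0.000000

|2−2|≤7≤2+2 violated ⇒ I = 0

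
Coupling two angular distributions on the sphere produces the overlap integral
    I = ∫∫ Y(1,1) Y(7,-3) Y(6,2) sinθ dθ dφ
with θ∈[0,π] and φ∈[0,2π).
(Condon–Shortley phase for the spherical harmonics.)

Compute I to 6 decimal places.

-0.234717

Checks pass: Σm=0; 14 even; l₃=6∈[6,8].
(2·1+1)(2·7+1)(2·6+1) = 585
Δ: 2! 0! 12! / 15! → 1/1365
sum: t=1:−1/518400 = -1/518400
3j²(1 7 6; 0 0 0) = Δ·Π!·Σ² = 7/195  (sign -1)
sum: t=0:+1/1935360 = 1/1935360
3j²(1 7 6; 1 -3 2) = Δ·Π!·Σ² = 3/91  (sign +1)
combine: 4πI² = 585·7/195·3/91 = 9/13
take √, sign -1: I = -0.23471705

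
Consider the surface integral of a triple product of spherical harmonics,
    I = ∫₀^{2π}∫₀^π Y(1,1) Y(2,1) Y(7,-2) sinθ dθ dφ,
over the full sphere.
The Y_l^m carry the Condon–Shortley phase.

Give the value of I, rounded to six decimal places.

0.000000

l₃=7 ∉ [1,3] — triangle fails ⇒ I = 0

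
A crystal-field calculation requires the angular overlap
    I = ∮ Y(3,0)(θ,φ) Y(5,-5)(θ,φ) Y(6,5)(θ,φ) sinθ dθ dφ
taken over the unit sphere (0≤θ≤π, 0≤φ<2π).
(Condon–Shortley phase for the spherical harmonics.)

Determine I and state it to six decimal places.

0.207001

Checks pass: Σm=0; 14 even; l₃=6∈[2,8].
(2·3+1)(2·5+1)(2·6+1) = 1001
Δ: 2! 4! 8! / 15! → 1/675675
sum: t=0:+1/8640 t=1:−1/2304 t=2:+1/8640 = -7/34560
3j²(3 5 6; 0 0 0) = Δ·Π!·Σ² = 7/429  (sign -1)
sum: t=0:+1/483840 = 1/483840
3j²(3 5 6; 0 -5 5) = Δ·Π!·Σ² = 3/91  (sign -1)
combine: 4πI² = 1001·7/429·3/91 = 7/13
take √, sign +1: I = 0.20700098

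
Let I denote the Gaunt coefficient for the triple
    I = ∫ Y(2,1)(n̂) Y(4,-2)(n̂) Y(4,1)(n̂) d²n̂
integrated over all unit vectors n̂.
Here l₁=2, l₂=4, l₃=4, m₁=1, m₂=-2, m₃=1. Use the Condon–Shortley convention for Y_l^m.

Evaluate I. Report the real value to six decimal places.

Checks pass: Σm=0; 10 even; l₃=4∈[2,6].
(2·2+1)(2·4+1)(2·4+1) = 405
Δ: 2! 2! 6! / 11! → 1/13860
sum: t=0:+1/192 t=1:−1/36 t=2:+1/192 = -5/288
3j²(2 4 4; 0 0 0) = Δ·Π!·Σ² = 20/693  (sign -1)
sum: t=0:+1/96 t=1:−1/240 = 1/160
3j²(2 4 4; 1 -2 1) = Δ·Π!·Σ² = 27/1540  (sign -1)
combine: 4πI² = 405·20/693·27/1540 = 1215/5929
take √, sign +1: I = 0.12770047

0.127700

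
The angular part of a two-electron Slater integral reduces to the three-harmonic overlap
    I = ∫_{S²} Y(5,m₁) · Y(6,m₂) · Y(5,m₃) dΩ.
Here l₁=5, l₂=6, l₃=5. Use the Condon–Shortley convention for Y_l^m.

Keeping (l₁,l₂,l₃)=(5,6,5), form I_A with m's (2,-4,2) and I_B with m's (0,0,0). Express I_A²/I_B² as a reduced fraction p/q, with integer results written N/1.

63/50

Shared (l₁,l₂,l₃)=(5,6,5): N and (l;000)² cancel in I_A²/I_B².
A: Δ = 6!·4!·6!/17! = 1/28588560; Racah Σ t=0..2: t=0:+1/207360 t=1:−1/57600 t=2:+1/207360 = -1/129600; ⇒ 3j(5 6 5; 2 -4 2)² = 168/12155, sgn +1
B: Δ = 6!·4!·6!/17! = 1/28588560; Racah Σ t=1..5: t=1:−1/345600 t=2:+1/13824 t=3:−1/5184 t=4:+1/13824 t=5:−1/345600 = -7/129600; ⇒ 3j(5 6 5; 0 0 0)² = 80/7293, sgn +1
I_A²/I_B² = (168/12155)/(80/7293) = 63/50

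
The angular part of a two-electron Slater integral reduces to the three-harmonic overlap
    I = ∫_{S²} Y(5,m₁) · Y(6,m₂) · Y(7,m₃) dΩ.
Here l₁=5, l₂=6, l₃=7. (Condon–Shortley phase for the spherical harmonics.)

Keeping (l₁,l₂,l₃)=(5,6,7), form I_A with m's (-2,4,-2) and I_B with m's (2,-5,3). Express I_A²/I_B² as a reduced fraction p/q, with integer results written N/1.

l's match ⇒ only the (l;m) 3-j factors differ between A and B.
A: triangle coeff Δ(5,6,7) = 1/174594420; Σ_t [2,4]: t=2:+1/19353600 t=3:−1/1451520 t=4:+1/1244160 = 29/174182400; (3j)²=841/554268 [(5 6 7; -2 4 -2)], sign=-1
B: triangle coeff Δ(5,6,7) = 1/174594420; Σ_t [0,1]: t=0:+1/4354560 t=1:−1/11612160 = 1/6967296; (3j)²=625/50388 [(5 6 7; 2 -5 3)], sign=+1
I_A²/I_B² = (841/554268)/(625/50388) = 841/6875

841/6875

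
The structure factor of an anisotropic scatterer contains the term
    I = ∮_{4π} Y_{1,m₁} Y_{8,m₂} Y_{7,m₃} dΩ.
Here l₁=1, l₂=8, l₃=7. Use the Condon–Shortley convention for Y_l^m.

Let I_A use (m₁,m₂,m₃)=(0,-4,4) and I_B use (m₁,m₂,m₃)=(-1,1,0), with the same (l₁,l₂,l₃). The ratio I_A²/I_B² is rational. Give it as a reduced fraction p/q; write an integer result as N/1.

Same 1,8,7: normalisation and zero-m 3j drop out of the ratio.
A: Δ: 2! 0! 14! / 17! → 1/2040; sum: t=1:−1/239500800 = -1/239500800; 3j²(1 8 7; 0 -4 4) = Δ·Π!·Σ² = 2/85  (sign +1)
B: Δ: 2! 0! 14! / 17! → 1/2040; sum: t=2:+1/50803200 = 1/50803200; 3j²(1 8 7; -1 1 0) = Δ·Π!·Σ² = 3/170  (sign -1)
I_A²/I_B² = (2/85)/(3/170) = 4/3

4/3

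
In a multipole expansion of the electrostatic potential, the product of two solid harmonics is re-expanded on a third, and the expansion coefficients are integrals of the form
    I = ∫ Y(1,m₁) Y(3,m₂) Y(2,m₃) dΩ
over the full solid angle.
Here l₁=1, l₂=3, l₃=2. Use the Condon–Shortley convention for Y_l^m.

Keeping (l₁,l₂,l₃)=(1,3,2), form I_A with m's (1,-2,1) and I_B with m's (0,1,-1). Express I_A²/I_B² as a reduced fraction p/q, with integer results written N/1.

5/4

Shared (l₁,l₂,l₃)=(1,3,2): N and (l;000)² cancel in I_A²/I_B².
A: Δ = 2!·0!·4!/7! = 1/105; Racah Σ t=0..0: t=0:+1/12 = 1/12; ⇒ 3j(1 3 2; 1 -2 1)² = 2/21, sgn -1
B: Δ = 2!·0!·4!/7! = 1/105; Racah Σ t=1..1: t=1:−1/6 = -1/6; ⇒ 3j(1 3 2; 0 1 -1)² = 8/105, sgn +1
I_A²/I_B² = (2/21)/(8/105) = 5/4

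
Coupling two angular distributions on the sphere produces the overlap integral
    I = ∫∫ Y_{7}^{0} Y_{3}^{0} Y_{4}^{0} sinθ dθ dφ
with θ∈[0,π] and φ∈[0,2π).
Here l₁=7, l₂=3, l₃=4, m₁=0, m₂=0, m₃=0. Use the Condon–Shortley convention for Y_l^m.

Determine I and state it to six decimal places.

Rules hold: Σm=0, L=14 even, 4≤4≤10.
N = 15·7·9 = 945
Δ = 6!·8!·0!/15! = 1/45045
Racah Σ t=3..3: t=3:−1/20736 = -1/20736
⇒ 3j(7 3 4; 0 0 0)² = 35/1287, sgn -1
(m-triple is (0,0,0) — same symbol as above.)
4πI² = N·(3j₀)²·(3jₘ)² = 42875/61347
I = +1·√(0.698893/4π) = 0.23583077

0.235831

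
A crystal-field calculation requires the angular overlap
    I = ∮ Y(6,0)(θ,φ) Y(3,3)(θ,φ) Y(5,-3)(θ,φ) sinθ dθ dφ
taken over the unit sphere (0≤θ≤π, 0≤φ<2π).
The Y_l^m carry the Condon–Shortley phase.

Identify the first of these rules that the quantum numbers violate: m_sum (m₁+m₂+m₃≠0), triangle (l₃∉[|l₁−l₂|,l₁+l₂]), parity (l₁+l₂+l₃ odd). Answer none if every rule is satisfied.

m₁+m₂+m₃ = 0 + 3 − 3 = 0  ✓
triangle: |6−3|=3 ≤ l₃=5 ≤ 6+3=9  ✓
parity: l₁+l₂+l₃ = 14 is even  ✓

none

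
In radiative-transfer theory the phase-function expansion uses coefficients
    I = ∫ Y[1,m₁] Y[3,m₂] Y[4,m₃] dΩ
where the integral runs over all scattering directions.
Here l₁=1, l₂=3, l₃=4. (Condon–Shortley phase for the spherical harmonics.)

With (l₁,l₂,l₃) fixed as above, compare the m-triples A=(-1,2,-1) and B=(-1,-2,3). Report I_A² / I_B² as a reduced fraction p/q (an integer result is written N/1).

1/7

l's match ⇒ only the (l;m) 3-j factors differ between A and B.
A: triangle coeff Δ(1,3,4) = 1/252; Σ_t [0,0]: t=0:+1/240 = 1/240; (3j)²=1/84 [(1 3 4; -1 2 -1)], sign=-1
B: triangle coeff Δ(1,3,4) = 1/252; Σ_t [0,0]: t=0:+1/240 = 1/240; (3j)²=1/12 [(1 3 4; -1 -2 3)], sign=-1
I_A²/I_B² = (1/84)/(1/12) = 1/7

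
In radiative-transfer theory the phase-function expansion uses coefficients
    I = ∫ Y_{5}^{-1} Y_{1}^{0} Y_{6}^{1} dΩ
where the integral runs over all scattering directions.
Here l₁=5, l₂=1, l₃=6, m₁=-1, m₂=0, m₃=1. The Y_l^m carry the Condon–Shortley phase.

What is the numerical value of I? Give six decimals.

Rules hold: Σm=0, L=12 even, 4≤6≤6.
N = 11·3·13 = 429
Δ = 0!·10!·2!/13! = 1/858
Racah Σ t=0..0: t=0:+1/14400 = 1/14400
⇒ 3j(5 1 6; 0 0 0)² = 6/143, sgn +1
Racah Σ t=0..0: t=0:+1/17280 = 1/17280
⇒ 3j(5 1 6; -1 0 1)² = 35/858, sgn -1
4πI² = N·(3j₀)²·(3jₘ)² = 105/143
I = -1·√(0.734266/4π) = -0.24172507

-0.241725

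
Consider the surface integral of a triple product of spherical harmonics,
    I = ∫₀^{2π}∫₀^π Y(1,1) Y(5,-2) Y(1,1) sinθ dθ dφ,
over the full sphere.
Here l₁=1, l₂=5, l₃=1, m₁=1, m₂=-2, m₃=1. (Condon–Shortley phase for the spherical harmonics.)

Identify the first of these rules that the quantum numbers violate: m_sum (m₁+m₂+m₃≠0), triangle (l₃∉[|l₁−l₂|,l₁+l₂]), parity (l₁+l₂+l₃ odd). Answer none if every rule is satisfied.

triangle

azimuthal sum: 1 − 2 + 1 = 0  ✓
4 ≤ 1 ≤ 6 (triangle on l)  ✗
L = 1 + 5 + 1 = 7 (odd)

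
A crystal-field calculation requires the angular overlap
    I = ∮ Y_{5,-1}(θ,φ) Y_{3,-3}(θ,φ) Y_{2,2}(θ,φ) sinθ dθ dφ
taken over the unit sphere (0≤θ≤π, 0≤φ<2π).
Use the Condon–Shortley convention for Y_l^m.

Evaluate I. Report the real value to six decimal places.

0.000000

Σmᵢ = -2 ≠ 0, so the φ-integral vanishes; I = 0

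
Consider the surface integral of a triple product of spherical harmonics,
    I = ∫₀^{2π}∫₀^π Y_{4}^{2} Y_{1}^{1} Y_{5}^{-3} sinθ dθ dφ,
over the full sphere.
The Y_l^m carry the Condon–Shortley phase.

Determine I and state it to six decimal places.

Rules hold: Σm=0, L=10 even, 3≤5≤5.
N = 9·3·11 = 297
Δ = 0!·8!·2!/11! = 1/495
Racah Σ t=0..0: t=0:+1/576 = 1/576
⇒ 3j(4 1 5; 0 0 0)² = 5/99, sgn -1
Racah Σ t=0..0: t=0:+1/2880 = 1/2880
⇒ 3j(4 1 5; 2 1 -3)² = 28/495, sgn +1
4πI² = N·(3j₀)²·(3jₘ)² = 28/33
I = -1·√(0.848485/4π) = -0.25984664

-0.259847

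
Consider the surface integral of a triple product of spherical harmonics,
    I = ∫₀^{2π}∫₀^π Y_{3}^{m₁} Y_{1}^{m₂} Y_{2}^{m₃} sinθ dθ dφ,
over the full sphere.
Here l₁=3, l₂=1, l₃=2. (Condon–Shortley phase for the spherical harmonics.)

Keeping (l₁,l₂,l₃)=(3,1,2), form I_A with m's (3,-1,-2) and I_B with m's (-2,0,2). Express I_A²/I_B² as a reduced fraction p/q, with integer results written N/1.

3/1

l's match ⇒ only the (l;m) 3-j factors differ between A and B.
A: triangle coeff Δ(3,1,2) = 1/105; Σ_t [0,0]: t=0:+1/48 = 1/48; (3j)²=1/7 [(3 1 2; 3 -1 -2)], sign=+1
B: triangle coeff Δ(3,1,2) = 1/105; Σ_t [1,1]: t=1:−1/24 = -1/24; (3j)²=1/21 [(3 1 2; -2 0 2)], sign=-1
I_A²/I_B² = (1/7)/(1/21) = 3/1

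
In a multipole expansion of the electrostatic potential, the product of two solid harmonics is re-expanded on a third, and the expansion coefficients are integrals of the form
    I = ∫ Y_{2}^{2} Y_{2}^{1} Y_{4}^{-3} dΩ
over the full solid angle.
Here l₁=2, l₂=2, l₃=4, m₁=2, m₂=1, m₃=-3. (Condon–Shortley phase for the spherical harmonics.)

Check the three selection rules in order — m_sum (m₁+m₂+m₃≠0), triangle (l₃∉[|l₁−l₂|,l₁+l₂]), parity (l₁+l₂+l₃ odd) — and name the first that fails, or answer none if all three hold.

azimuthal sum: 2 + 1 − 3 = 0  ✓
0 ≤ 4 ≤ 4 (triangle on l)  ✓
L = 2 + 2 + 4 = 8 (even)  ✓

none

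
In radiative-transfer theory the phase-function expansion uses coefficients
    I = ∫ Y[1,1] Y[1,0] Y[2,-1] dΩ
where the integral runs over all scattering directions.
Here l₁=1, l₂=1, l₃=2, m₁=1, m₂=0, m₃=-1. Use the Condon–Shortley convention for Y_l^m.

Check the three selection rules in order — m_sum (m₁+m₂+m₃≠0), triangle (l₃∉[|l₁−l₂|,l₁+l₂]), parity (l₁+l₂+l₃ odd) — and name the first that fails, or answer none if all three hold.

none

m₁+m₂+m₃ = 1 + 0 − 1 = 0  ✓
triangle: |1−1|=0 ≤ l₃=2 ≤ 1+1=2  ✓
parity: l₁+l₂+l₃ = 4 is even  ✓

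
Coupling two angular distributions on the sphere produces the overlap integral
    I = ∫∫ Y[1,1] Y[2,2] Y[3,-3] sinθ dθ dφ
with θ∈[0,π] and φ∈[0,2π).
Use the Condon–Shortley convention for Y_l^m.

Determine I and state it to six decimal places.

-0.319865

Checks pass: Σm=0; 6 even; l₃=3∈[1,3].
(2·1+1)(2·2+1)(2·3+1) = 105
Δ: 0! 2! 4! / 7! → 1/105
sum: t=0:+1/4 = 1/4
3j²(1 2 3; 0 0 0) = Δ·Π!·Σ² = 3/35  (sign -1)
sum: t=0:+1/48 = 1/48
3j²(1 2 3; 1 2 -3) = Δ·Π!·Σ² = 1/7  (sign +1)
combine: 4πI² = 105·3/35·1/7 = 9/7
take √, sign -1: I = -0.31986543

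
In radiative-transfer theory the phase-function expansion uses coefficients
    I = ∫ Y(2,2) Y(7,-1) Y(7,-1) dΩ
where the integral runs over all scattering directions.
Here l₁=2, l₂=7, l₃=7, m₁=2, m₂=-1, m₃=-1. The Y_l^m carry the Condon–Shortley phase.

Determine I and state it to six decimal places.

m-sum 0 ✓  L=16 even ✓  5≤7≤9 ✓
Π(2lᵢ+1) = 5×15×15 = 1125
triangle coeff Δ(2,7,7) = 1/185640
Σ_t [0,2]: t=0:+1/2419200 t=1:−1/518400 t=2:+1/2419200 = -1/907200
(3j)²=56/3315 [(2 7 7; 0 0 0)], sign=+1
Σ_t [0,0]: t=0:+1/2073600 = 1/2073600
(3j)²=28/1105 [(2 7 7; 2 -1 -1)], sign=+1
⇒ 4πI² = 23520/48841
I = (+1)√(23520/48841/(4π)) = 0.19575887

0.195759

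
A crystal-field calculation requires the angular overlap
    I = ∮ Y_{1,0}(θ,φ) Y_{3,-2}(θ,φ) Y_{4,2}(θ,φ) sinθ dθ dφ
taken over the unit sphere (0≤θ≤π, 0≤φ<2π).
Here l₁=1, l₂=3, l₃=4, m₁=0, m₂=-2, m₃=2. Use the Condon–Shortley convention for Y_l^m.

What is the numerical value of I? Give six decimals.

Checks pass: Σm=0; 8 even; l₃=4∈[2,4].
(2·1+1)(2·3+1)(2·4+1) = 189
Δ: 0! 2! 6! / 9! → 1/252
sum: t=0:+1/36 = 1/36
3j²(1 3 4; 0 0 0) = Δ·Π!·Σ² = 4/63  (sign +1)
sum: t=0:+1/120 = 1/120
3j²(1 3 4; 0 -2 2) = Δ·Π!·Σ² = 1/21  (sign +1)
combine: 4πI² = 189·4/63·1/21 = 4/7
take √, sign +1: I = 0.21324362

0.213244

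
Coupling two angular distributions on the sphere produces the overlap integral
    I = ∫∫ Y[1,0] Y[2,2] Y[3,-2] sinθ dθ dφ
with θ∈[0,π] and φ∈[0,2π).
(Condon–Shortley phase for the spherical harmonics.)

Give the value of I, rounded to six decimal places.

0.184674

Checks pass: Σm=0; 6 even; l₃=3∈[1,3].
(2·1+1)(2·2+1)(2·3+1) = 105
Δ: 0! 2! 4! / 7! → 1/105
sum: t=0:+1/4 = 1/4
3j²(1 2 3; 0 0 0) = Δ·Π!·Σ² = 3/35  (sign -1)
sum: t=0:+1/24 = 1/24
3j²(1 2 3; 0 2 -2) = Δ·Π!·Σ² = 1/21  (sign -1)
combine: 4πI² = 105·3/35·1/21 = 3/7
take √, sign +1: I = 0.18467439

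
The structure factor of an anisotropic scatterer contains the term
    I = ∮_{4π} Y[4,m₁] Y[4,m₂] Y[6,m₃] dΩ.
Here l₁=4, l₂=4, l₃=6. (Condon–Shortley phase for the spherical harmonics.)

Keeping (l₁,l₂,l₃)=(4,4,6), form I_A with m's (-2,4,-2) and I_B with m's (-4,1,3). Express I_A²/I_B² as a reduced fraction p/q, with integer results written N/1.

1/2

l's match ⇒ only the (l;m) 3-j factors differ between A and B.
A: triangle coeff Δ(4,4,6) = 1/1261260; Σ_t [2,2]: t=2:+1/69120 = 1/69120; (3j)²=4/429 [(4 4 6; -2 4 -2)], sign=+1
B: triangle coeff Δ(4,4,6) = 1/1261260; Σ_t [2,2]: t=2:+1/51840 = 1/51840; (3j)²=8/429 [(4 4 6; -4 1 3)], sign=-1
I_A²/I_B² = (4/429)/(8/429) = 1/2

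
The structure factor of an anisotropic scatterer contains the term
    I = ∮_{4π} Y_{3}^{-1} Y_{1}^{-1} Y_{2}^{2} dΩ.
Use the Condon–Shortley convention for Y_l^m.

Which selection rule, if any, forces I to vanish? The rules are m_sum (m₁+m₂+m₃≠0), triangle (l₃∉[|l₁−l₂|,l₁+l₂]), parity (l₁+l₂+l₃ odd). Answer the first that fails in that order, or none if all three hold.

Σmᵢ = 0  ✓
l₃∈[|l₁−l₂|,l₁+l₂]=[2,4], have l₃=2  ✓
Σlᵢ = 6 ⇒ even  ✓

none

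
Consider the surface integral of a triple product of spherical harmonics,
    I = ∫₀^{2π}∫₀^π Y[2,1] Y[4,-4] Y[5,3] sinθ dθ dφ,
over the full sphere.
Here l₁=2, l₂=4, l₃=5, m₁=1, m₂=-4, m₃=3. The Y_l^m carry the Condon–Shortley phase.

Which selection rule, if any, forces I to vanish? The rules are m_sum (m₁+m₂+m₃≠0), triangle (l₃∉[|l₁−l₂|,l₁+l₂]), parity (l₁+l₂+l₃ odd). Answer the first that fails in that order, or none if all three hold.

parity

Σmᵢ = 0  ✓
l₃∈[|l₁−l₂|,l₁+l₂]=[2,6], have l₃=5  ✓
Σlᵢ = 11 ⇒ odd  ✗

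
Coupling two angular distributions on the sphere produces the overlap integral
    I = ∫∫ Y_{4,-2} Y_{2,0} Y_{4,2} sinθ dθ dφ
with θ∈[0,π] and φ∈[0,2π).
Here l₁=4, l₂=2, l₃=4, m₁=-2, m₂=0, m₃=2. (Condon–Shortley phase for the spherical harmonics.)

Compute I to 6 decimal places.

m-sum 0 ✓  L=10 even ✓  2≤4≤6 ✓
Π(2lᵢ+1) = 9×5×9 = 405
triangle coeff Δ(4,2,4) = 1/13860
Σ_t [0,2]: t=0:+1/192 t=1:−1/36 t=2:+1/192 = -5/288
(3j)²=20/693 [(4 2 4; 0 0 0)], sign=-1
Σ_t [0,2]: t=0:+1/2880 t=1:−1/120 t=2:+1/192 = -1/360
(3j)²=16/3465 [(4 2 4; -2 0 2)], sign=-1
⇒ 4πI² = 320/5929
I = (+1)√(320/5929/(4π)) = 0.06553591

0.065536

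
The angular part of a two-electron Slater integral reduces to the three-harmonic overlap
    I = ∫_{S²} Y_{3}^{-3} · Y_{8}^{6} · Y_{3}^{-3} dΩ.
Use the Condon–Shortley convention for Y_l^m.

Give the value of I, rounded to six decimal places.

0.000000

l₃=3 ∉ [5,11] — triangle fails ⇒ I = 0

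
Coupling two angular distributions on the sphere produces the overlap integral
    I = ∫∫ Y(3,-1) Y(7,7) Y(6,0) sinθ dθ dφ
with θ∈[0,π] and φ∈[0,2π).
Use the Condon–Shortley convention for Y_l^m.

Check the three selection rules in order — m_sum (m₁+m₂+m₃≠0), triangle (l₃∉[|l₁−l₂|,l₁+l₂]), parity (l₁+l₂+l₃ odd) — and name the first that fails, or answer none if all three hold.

m₁+m₂+m₃ = -1 + 7 + 0 = 6  ✗
triangle: |3−7|=4 ≤ l₃=6 ≤ 3+7=10
parity: l₁+l₂+l₃ = 16 is even

m_sum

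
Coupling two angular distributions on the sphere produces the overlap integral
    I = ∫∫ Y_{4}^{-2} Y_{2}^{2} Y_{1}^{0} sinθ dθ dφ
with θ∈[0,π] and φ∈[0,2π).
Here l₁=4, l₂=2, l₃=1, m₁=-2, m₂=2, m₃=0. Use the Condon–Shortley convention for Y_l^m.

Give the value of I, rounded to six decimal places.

0.000000

triangle: need 2≤l₃≤6, have 1; I=0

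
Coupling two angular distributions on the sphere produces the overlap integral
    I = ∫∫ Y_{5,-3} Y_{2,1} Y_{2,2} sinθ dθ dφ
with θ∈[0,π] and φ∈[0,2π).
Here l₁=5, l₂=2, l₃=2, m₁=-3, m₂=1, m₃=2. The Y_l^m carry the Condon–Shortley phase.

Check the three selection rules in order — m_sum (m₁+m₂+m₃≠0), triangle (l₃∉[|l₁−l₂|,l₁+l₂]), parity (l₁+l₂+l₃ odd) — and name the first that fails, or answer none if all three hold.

triangle

Σmᵢ = 0  ✓
l₃∈[|l₁−l₂|,l₁+l₂]=[3,7], have l₃=2  ✗
Σlᵢ = 9 ⇒ odd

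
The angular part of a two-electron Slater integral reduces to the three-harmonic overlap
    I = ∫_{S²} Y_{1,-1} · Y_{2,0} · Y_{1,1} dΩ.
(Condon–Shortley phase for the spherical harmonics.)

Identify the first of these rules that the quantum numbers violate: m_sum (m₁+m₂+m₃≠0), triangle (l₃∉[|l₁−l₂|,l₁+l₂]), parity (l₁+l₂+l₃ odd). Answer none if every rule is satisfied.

Σmᵢ = 0  ✓
l₃∈[|l₁−l₂|,l₁+l₂]=[1,3], have l₃=1  ✓
Σlᵢ = 4 ⇒ even  ✓

none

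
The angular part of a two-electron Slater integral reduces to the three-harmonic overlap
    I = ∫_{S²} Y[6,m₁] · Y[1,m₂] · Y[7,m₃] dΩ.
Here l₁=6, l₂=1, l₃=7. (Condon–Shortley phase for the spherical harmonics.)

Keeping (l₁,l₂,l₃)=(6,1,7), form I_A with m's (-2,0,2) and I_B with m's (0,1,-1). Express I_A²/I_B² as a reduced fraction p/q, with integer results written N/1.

45/28

Same 6,1,7: normalisation and zero-m 3j drop out of the ratio.
A: Δ: 0! 12! 2! / 15! → 1/1365; sum: t=0:+1/967680 = 1/967680; 3j²(6 1 7; -2 0 2) = Δ·Π!·Σ² = 3/91  (sign -1)
B: Δ: 0! 12! 2! / 15! → 1/1365; sum: t=0:+1/1036800 = 1/1036800; 3j²(6 1 7; 0 1 -1) = Δ·Π!·Σ² = 4/195  (sign +1)
I_A²/I_B² = (3/91)/(4/195) = 45/28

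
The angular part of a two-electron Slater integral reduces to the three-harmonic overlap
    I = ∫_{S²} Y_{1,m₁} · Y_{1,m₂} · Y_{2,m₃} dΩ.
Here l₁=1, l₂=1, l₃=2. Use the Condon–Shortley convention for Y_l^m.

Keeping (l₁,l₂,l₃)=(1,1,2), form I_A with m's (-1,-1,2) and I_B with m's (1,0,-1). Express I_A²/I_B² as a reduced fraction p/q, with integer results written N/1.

2/1

l's match ⇒ only the (l;m) 3-j factors differ between A and B.
A: triangle coeff Δ(1,1,2) = 1/30; Σ_t [0,0]: t=0:+1/4 = 1/4; (3j)²=1/5 [(1 1 2; -1 -1 2)], sign=+1
B: triangle coeff Δ(1,1,2) = 1/30; Σ_t [0,0]: t=0:+1/2 = 1/2; (3j)²=1/10 [(1 1 2; 1 0 -1)], sign=-1
I_A²/I_B² = (1/5)/(1/10) = 2/1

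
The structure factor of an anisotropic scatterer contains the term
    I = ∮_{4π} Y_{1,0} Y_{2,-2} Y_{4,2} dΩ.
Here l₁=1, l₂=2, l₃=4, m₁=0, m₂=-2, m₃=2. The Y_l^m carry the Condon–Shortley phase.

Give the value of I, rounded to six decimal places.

0.000000

l₃=4 ∉ [1,3] — triangle fails ⇒ I = 0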